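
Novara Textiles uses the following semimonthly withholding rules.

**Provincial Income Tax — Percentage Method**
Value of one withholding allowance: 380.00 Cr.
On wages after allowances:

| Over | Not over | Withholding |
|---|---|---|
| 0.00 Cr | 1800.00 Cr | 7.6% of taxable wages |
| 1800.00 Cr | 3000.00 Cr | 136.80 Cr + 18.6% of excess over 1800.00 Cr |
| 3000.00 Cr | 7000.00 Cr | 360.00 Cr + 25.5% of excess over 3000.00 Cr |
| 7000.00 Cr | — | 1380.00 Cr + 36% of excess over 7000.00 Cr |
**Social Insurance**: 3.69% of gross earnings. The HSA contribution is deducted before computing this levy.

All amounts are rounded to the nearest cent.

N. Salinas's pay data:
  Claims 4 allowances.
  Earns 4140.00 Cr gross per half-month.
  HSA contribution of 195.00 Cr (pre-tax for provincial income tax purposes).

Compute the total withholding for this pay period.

398.62 Cr

Provincial Income Tax: taxable = 4140.00 Cr − 195.00 Cr − 4×380.00 Cr = 2425.00 Cr
  136.80 Cr + 18.6% × (2425.00 Cr − 1800.00 Cr) = 136.80 Cr + 18.6% × 625.00 Cr = 253.05 Cr
Social Insurance: 3.69% × 3945.00 Cr = 145.57 Cr
Total: 253.05 Cr + 145.57 Cr = 398.62 Cr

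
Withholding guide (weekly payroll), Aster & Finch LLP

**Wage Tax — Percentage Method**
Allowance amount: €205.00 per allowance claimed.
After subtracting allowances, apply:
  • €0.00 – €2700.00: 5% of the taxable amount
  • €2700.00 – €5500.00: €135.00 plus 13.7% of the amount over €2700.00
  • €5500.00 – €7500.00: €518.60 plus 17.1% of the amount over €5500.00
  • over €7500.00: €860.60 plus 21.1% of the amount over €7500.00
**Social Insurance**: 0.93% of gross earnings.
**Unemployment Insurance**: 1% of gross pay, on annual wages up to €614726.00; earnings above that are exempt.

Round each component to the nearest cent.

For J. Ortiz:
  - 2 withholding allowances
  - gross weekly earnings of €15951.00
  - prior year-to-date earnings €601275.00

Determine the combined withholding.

€2840.10

Wage Tax: taxable = €15951.00 − 2×€205.00 = €15541.00
  €860.60 + 21.1% × (€15541.00 − €7500.00) = €860.60 + 21.1% × €8041.00 = €2557.25
Social Insurance: 0.93% × €15951.00 = €148.34
Unemployment Insurance: cap €614726.00 − YTD €601275.00 = €13451.00 subject; 1% × €13451.00 = €134.51
Total: €2557.25 + €148.34 + €134.51 = €2840.10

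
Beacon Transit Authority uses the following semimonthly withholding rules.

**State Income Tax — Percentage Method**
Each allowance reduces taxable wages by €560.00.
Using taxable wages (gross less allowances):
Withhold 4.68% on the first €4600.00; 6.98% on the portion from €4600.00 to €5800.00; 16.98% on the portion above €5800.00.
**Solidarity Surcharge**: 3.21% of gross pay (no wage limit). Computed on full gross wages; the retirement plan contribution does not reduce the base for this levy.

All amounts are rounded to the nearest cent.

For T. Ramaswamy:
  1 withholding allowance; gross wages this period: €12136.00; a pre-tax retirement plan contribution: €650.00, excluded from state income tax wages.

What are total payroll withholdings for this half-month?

State Income Tax: taxable = €12136.00 − €650.00 − 1×€560.00 = €10926.00
  €299.04 + 16.98% × (€10926.00 − €5800.00) = €299.04 + 16.98% × €5126.00 = €1169.43
Solidarity Surcharge: 3.21% × €12136.00 = €389.57
Total: €1169.43 + €389.57 = €1559.00

€1559.00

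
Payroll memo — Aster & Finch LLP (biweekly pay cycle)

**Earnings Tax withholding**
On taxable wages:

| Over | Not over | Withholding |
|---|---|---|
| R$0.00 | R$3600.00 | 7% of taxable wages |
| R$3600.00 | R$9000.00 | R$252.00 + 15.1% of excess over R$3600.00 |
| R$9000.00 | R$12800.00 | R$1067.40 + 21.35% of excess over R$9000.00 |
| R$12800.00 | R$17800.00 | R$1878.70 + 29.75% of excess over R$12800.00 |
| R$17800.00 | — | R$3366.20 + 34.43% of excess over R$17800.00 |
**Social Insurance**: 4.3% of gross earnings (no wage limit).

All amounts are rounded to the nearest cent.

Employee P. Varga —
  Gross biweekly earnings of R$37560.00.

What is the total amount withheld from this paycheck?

Earnings Tax: taxable = R$37560.00
  R$3366.20 + 34.43% × (R$37560.00 − R$17800.00) = R$3366.20 + 34.43% × R$19760.00 = R$10169.57
Social Insurance: 4.3% × R$37560.00 = R$1615.08
Total: R$10169.57 + R$1615.08 = R$11784.65

R$11784.65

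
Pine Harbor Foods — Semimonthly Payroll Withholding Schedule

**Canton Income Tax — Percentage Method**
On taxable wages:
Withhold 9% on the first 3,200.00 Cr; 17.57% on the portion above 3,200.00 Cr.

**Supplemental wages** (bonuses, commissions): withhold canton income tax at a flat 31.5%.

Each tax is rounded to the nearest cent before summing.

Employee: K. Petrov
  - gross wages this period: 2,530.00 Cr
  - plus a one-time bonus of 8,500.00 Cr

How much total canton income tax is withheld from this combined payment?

2,905.20 Cr

Canton Income Tax: taxable = 2,530.00 Cr
  9% × 2,530.00 Cr = 227.70 Cr
Supplemental (31.5% flat on bonus): 31.5% × 8,500.00 Cr = 2,677.50 Cr
Total canton income tax: 227.70 Cr + 2,677.50 Cr = 2,905.20 Cr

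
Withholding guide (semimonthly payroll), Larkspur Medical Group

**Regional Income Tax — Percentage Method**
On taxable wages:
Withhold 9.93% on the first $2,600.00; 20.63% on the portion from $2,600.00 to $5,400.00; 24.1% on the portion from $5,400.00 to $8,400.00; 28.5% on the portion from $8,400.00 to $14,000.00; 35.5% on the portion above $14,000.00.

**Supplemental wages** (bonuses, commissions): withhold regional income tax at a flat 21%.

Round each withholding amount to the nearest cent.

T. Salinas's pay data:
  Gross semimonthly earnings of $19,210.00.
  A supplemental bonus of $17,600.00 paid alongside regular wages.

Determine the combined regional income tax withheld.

Regional Income Tax: taxable = $19,210.00
  $3,154.82 + 35.5% × ($19,210.00 − $14,000.00) = $3,154.82 + 35.5% × $5,210.00 = $5,004.37
Supplemental (21% flat on bonus): 21% × $17,600.00 = $3,696.00
Total regional income tax: $5,004.37 + $3,696.00 = $8,700.37

$8,700.37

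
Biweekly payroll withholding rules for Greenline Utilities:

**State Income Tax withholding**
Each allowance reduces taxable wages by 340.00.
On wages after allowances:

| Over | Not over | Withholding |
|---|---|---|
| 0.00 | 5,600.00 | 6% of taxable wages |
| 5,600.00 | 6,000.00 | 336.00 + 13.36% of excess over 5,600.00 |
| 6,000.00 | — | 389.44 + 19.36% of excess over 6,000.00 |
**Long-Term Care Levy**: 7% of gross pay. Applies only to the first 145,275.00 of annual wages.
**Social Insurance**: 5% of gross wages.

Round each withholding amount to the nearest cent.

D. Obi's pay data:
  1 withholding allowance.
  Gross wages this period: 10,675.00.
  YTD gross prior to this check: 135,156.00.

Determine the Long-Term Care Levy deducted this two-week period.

Long-Term Care Levy: cap 145,275.00 − YTD 135,156.00 = 10,119.00 subject; 7% × 10,119.00 = 708.33

708.33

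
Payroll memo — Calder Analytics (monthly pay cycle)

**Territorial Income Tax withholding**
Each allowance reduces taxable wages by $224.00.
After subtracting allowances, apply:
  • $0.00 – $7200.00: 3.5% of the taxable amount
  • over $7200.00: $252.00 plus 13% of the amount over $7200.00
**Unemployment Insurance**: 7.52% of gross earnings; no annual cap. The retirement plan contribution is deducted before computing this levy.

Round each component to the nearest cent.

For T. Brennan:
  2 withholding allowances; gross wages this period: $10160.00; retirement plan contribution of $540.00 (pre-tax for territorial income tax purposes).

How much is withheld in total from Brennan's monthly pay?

$1231.78

Territorial Income Tax: taxable = $10160.00 − $540.00 − 2×$224.00 = $9172.00
  $252.00 + 13% × ($9172.00 − $7200.00) = $252.00 + 13% × $1972.00 = $508.36
Unemployment Insurance: 7.52% × $9620.00 = $723.42
Total: $508.36 + $723.42 = $1231.78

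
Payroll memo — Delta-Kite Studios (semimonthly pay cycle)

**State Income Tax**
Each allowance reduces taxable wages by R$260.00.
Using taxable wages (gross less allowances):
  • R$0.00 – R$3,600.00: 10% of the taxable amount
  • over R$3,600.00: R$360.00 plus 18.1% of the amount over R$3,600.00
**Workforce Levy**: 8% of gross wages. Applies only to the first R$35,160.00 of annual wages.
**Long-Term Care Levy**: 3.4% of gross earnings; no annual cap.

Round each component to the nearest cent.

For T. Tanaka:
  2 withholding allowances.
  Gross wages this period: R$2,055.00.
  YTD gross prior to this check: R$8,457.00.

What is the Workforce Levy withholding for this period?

Workforce Levy: 8% × R$2,055.00 = R$164.40

R$164.40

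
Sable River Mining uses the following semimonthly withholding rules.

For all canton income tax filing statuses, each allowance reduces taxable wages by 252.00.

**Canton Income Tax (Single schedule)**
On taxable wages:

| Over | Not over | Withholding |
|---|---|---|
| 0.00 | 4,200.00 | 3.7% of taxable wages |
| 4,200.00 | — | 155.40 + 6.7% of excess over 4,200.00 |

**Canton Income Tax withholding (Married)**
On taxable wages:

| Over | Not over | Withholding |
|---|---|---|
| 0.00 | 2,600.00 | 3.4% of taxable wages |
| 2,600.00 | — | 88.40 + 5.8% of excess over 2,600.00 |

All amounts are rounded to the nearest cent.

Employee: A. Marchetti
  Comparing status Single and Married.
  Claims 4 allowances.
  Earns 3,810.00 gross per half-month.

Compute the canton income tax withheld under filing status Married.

100.12

Canton Income Tax (Married): taxable = 3,810.00 − 4×252.00 = 2,802.00
  88.40 + 5.8% × (2,802.00 − 2,600.00) = 88.40 + 5.8% × 202.00 = 100.12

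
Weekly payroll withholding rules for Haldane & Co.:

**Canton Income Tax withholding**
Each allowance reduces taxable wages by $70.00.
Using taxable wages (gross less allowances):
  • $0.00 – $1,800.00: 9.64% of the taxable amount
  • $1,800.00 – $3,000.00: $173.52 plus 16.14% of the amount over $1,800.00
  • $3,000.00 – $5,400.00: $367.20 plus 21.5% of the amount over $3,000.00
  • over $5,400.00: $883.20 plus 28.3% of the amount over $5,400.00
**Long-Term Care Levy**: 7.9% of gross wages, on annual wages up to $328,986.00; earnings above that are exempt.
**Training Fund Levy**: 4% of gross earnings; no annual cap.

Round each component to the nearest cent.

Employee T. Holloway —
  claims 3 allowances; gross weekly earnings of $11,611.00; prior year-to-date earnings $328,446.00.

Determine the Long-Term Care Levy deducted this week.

$42.66

Long-Term Care Levy: cap $328,986.00 − YTD $328,446.00 = $540.00 subject; 7.9% × $540.00 = $42.66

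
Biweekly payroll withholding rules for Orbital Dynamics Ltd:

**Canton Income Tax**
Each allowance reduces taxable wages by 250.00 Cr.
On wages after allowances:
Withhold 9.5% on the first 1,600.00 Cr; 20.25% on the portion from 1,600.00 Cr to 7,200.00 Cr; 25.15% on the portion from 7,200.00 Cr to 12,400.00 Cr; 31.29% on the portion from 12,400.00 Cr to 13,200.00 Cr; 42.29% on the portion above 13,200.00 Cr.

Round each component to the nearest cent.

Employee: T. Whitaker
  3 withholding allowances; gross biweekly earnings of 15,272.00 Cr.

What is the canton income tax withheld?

3,403.19 Cr

Canton Income Tax: taxable = 15,272.00 Cr − 3×250.00 Cr = 14,522.00 Cr
  2,844.12 Cr + 42.29% × (14,522.00 Cr − 13,200.00 Cr) = 2,844.12 Cr + 42.29% × 1,322.00 Cr = 3,403.19 Cr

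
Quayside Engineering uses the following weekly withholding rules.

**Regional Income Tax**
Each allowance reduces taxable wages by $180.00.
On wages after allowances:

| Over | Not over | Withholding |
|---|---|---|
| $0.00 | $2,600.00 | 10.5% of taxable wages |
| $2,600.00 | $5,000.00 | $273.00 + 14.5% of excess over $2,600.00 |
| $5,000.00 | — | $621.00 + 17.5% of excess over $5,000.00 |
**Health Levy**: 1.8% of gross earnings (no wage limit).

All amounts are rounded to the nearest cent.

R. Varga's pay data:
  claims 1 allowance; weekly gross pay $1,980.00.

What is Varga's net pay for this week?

Regional Income Tax: taxable = $1,980.00 − 1×$180.00 = $1,800.00
  10.5% × $1,800.00 = $189.00
Health Levy: 1.8% × $1,980.00 = $35.64
Total withheld: $189.00 + $35.64 = $224.64
Net pay: $1,980.00 − $224.64 = $1,755.36

$1,755.36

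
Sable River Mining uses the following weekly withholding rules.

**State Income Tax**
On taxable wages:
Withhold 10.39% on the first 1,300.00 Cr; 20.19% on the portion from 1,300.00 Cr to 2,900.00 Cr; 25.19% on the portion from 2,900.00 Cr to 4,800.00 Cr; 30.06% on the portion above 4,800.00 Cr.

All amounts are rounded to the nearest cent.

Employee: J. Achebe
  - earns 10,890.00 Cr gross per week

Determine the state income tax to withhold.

State Income Tax: taxable = 10,890.00 Cr
  936.72 Cr + 30.06% × (10,890.00 Cr − 4,800.00 Cr) = 936.72 Cr + 30.06% × 6,090.00 Cr = 2,767.37 Cr

2,767.37 Cr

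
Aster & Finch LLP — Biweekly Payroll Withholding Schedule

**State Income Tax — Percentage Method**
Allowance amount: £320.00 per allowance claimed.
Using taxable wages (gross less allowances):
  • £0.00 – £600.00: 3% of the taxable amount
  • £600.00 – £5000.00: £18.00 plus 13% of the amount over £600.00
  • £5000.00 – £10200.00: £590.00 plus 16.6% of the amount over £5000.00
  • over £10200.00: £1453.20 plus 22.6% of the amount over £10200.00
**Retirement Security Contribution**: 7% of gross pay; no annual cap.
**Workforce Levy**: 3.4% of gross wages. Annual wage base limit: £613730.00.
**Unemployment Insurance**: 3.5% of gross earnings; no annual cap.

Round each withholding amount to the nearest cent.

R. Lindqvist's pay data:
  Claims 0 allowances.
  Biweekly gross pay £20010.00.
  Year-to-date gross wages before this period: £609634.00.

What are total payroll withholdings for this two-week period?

£5910.57

State Income Tax: taxable = £20010.00
  £1453.20 + 22.6% × (£20010.00 − £10200.00) = £1453.20 + 22.6% × £9810.00 = £3670.26
Retirement Security Contribution: 7% × £20010.00 = £1400.70
Workforce Levy: cap £613730.00 − YTD £609634.00 = £4096.00 subject; 3.4% × £4096.00 = £139.26
Unemployment Insurance: 3.5% × £20010.00 = £700.35
Total: £3670.26 + £1400.70 + £139.26 + £700.35 = £5910.57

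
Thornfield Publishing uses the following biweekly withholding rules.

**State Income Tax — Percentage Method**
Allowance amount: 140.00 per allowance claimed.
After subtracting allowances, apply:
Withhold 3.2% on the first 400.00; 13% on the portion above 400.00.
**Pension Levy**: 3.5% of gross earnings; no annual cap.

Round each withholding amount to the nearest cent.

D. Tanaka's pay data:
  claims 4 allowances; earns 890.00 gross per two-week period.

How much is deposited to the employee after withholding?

848.29

State Income Tax: taxable = 890.00 − 4×140.00 = 330.00
  3.2% × 330.00 = 10.56
Pension Levy: 3.5% × 890.00 = 31.15
Total withheld: 10.56 + 31.15 = 41.71
Net pay: 890.00 − 41.71 = 848.29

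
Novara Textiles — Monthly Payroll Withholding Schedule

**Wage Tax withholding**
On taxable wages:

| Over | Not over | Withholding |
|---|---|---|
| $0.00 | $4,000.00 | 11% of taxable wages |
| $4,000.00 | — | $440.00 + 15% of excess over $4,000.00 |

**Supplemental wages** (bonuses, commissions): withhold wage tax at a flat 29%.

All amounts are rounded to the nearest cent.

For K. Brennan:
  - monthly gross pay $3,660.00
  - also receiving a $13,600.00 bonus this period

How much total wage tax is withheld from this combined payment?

Wage Tax: taxable = $3,660.00
  11% × $3,660.00 = $402.60
Supplemental (29% flat on bonus): 29% × $13,600.00 = $3,944.00
Total wage tax: $402.60 + $3,944.00 = $4,346.60

$4,346.60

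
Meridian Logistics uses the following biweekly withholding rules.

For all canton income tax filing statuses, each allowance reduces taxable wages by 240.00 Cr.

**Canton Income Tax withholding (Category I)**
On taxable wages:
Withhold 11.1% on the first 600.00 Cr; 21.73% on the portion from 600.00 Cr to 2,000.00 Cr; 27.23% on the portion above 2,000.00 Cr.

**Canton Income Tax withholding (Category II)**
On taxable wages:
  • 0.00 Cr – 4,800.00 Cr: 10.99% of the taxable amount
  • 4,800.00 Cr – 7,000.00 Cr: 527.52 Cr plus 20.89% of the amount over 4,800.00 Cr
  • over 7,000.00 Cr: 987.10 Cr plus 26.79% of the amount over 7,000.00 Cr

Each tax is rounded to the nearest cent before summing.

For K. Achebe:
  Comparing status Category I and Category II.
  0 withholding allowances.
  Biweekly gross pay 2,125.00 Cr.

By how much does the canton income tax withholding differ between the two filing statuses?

Canton Income Tax (Category I): taxable = 2,125.00 Cr
  370.82 Cr + 27.23% × (2,125.00 Cr − 2,000.00 Cr) = 370.82 Cr + 27.23% × 125.00 Cr = 404.86 Cr
Canton Income Tax (Category II): taxable = 2,125.00 Cr
  10.99% × 2,125.00 Cr = 233.54 Cr
Difference: |404.86 Cr − 233.54 Cr| = 171.32 Cr (higher under Category I)

171.32 Cr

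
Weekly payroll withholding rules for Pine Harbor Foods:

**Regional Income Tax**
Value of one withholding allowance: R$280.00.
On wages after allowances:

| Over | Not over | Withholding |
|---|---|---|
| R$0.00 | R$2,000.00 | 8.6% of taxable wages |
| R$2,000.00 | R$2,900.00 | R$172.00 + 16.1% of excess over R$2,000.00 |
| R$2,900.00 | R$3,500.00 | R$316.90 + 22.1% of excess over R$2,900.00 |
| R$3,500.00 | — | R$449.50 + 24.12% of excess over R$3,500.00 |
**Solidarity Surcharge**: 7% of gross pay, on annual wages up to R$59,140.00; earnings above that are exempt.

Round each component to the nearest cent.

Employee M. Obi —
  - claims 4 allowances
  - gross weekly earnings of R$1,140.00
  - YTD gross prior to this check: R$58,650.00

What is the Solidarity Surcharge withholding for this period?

R$34.30

Solidarity Surcharge: cap R$59,140.00 − YTD R$58,650.00 = R$490.00 subject; 7% × R$490.00 = R$34.30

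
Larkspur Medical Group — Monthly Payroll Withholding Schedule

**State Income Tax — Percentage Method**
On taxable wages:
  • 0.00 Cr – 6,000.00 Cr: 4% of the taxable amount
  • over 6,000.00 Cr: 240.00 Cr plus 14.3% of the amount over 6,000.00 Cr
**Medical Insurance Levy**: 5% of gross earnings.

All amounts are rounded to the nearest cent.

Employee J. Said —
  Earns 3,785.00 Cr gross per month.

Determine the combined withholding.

State Income Tax: taxable = 3,785.00 Cr
  4% × 3,785.00 Cr = 151.40 Cr
Medical Insurance Levy: 5% × 3,785.00 Cr = 189.25 Cr
Total: 151.40 Cr + 189.25 Cr = 340.65 Cr

340.65 Cr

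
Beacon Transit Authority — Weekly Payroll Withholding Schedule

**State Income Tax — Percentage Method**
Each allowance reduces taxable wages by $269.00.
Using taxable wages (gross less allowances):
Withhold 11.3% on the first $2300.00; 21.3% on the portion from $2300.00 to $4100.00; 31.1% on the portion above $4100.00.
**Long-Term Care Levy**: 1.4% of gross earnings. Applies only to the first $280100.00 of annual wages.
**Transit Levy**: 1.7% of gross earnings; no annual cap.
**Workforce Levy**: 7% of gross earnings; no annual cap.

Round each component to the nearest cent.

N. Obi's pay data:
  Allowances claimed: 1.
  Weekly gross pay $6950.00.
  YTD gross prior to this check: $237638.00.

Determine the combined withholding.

State Income Tax: taxable = $6950.00 − 1×$269.00 = $6681.00
  $643.30 + 31.1% × ($6681.00 − $4100.00) = $643.30 + 31.1% × $2581.00 = $1445.99
Long-Term Care Levy: 1.4% × $6950.00 = $97.30
Transit Levy: 1.7% × $6950.00 = $118.15
Workforce Levy: 7% × $6950.00 = $486.50
Total: $1445.99 + $97.30 + $118.15 + $486.50 = $2147.94

$2147.94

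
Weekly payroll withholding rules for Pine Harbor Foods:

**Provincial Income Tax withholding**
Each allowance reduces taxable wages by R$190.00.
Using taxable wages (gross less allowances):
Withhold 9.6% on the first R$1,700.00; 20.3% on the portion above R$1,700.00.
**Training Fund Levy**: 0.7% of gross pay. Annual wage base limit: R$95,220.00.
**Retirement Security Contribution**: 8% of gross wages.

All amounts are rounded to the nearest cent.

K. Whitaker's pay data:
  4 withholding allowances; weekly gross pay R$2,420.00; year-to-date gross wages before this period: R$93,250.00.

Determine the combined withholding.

R$366.75

Provincial Income Tax: taxable = R$2,420.00 − 4×R$190.00 = R$1,660.00
  9.6% × R$1,660.00 = R$159.36
Training Fund Levy: cap R$95,220.00 − YTD R$93,250.00 = R$1,970.00 subject; 0.7% × R$1,970.00 = R$13.79
Retirement Security Contribution: 8% × R$2,420.00 = R$193.60
Total: R$159.36 + R$13.79 + R$193.60 = R$366.75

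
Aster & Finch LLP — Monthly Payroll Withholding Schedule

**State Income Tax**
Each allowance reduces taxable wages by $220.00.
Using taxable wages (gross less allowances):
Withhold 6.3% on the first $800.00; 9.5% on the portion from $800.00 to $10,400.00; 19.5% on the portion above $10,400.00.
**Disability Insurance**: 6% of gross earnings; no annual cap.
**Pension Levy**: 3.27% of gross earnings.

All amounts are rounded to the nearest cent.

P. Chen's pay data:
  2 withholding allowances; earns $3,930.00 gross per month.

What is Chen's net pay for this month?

$3,259.74

State Income Tax: taxable = $3,930.00 − 2×$220.00 = $3,490.00
  $50.40 + 9.5% × ($3,490.00 − $800.00) = $50.40 + 9.5% × $2,690.00 = $305.95
Disability Insurance: 6% × $3,930.00 = $235.80
Pension Levy: 3.27% × $3,930.00 = $128.51
Total withheld: $305.95 + $235.80 + $128.51 = $670.26
Net pay: $3,930.00 − $670.26 = $3,259.74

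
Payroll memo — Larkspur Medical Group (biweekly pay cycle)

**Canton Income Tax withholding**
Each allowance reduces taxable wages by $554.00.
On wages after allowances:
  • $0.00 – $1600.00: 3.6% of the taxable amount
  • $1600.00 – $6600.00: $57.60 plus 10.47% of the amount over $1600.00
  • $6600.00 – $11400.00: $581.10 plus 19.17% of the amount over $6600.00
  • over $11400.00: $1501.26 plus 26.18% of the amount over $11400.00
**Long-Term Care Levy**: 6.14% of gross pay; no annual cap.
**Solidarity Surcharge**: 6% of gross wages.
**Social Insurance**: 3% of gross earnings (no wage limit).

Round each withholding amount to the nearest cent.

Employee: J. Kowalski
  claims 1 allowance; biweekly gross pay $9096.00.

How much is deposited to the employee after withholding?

Canton Income Tax: taxable = $9096.00 − 1×$554.00 = $8542.00
  $581.10 + 19.17% × ($8542.00 − $6600.00) = $581.10 + 19.17% × $1942.00 = $953.38
Long-Term Care Levy: 6.14% × $9096.00 = $558.49
Solidarity Surcharge: 6% × $9096.00 = $545.76
Social Insurance: 3% × $9096.00 = $272.88
Total withheld: $953.38 + $558.49 + $545.76 + $272.88 = $2330.51
Net pay: $9096.00 − $2330.51 = $6765.49

$6765.49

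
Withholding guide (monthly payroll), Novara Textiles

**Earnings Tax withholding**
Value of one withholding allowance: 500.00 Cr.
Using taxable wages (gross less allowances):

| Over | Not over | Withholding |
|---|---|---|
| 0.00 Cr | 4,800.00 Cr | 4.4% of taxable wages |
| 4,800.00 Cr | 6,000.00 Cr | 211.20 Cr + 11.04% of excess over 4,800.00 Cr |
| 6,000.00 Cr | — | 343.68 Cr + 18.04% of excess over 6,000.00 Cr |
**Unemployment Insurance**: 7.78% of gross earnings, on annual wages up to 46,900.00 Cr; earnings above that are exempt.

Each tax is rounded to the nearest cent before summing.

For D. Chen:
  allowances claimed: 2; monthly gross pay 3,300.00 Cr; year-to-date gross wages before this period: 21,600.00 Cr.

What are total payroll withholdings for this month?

357.94 Cr

Earnings Tax: taxable = 3,300.00 Cr − 2×500.00 Cr = 2,300.00 Cr
  4.4% × 2,300.00 Cr = 101.20 Cr
Unemployment Insurance: 7.78% × 3,300.00 Cr = 256.74 Cr
Total: 101.20 Cr + 256.74 Cr = 357.94 Cr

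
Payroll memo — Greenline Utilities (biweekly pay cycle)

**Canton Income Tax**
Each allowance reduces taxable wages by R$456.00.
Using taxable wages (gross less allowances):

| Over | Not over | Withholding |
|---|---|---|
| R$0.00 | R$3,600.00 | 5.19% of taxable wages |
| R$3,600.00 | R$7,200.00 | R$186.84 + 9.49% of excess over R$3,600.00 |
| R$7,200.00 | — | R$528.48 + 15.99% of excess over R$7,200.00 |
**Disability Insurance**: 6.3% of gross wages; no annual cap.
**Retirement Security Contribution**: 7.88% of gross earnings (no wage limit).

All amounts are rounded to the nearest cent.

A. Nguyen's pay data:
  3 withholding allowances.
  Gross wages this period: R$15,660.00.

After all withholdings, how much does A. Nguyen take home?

Canton Income Tax: taxable = R$15,660.00 − 3×R$456.00 = R$14,292.00
  R$528.48 + 15.99% × (R$14,292.00 − R$7,200.00) = R$528.48 + 15.99% × R$7,092.00 = R$1,662.49
Disability Insurance: 6.3% × R$15,660.00 = R$986.58
Retirement Security Contribution: 7.88% × R$15,660.00 = R$1,234.01
Total withheld: R$1,662.49 + R$986.58 + R$1,234.01 = R$3,883.08
Net pay: R$15,660.00 − R$3,883.08 = R$11,776.92

R$11,776.92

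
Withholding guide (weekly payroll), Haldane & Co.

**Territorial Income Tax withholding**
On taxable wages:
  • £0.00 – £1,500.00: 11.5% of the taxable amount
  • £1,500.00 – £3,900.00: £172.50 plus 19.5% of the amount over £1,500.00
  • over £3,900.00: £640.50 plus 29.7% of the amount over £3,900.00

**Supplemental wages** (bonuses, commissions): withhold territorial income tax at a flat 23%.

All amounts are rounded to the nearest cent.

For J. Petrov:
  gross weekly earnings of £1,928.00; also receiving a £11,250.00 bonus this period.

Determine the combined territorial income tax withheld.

£2,843.46

Territorial Income Tax: taxable = £1,928.00
  £172.50 + 19.5% × (£1,928.00 − £1,500.00) = £172.50 + 19.5% × £428.00 = £255.96
Supplemental (23% flat on bonus): 23% × £11,250.00 = £2,587.50
Total territorial income tax: £255.96 + £2,587.50 = £2,843.46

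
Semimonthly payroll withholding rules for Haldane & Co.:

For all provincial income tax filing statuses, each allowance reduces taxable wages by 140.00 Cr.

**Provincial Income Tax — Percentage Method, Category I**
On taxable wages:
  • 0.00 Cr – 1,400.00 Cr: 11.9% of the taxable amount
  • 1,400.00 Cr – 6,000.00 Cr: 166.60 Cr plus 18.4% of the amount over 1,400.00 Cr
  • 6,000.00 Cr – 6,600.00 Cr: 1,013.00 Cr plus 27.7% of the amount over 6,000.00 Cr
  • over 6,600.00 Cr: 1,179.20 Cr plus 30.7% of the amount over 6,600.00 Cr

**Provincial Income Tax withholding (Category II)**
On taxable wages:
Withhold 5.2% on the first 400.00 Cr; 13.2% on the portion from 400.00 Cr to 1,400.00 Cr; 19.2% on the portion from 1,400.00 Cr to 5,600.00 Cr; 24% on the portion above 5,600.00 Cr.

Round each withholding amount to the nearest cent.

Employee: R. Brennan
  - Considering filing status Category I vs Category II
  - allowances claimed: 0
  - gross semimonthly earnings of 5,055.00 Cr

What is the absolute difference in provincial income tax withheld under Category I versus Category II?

Provincial Income Tax (Category I): taxable = 5,055.00 Cr
  166.60 Cr + 18.4% × (5,055.00 Cr − 1,400.00 Cr) = 166.60 Cr + 18.4% × 3,655.00 Cr = 839.12 Cr
Provincial Income Tax (Category II): taxable = 5,055.00 Cr
  152.80 Cr + 19.2% × (5,055.00 Cr − 1,400.00 Cr) = 152.80 Cr + 19.2% × 3,655.00 Cr = 854.56 Cr
Difference: |839.12 Cr − 854.56 Cr| = 15.44 Cr (higher under Category II)

15.44 Cr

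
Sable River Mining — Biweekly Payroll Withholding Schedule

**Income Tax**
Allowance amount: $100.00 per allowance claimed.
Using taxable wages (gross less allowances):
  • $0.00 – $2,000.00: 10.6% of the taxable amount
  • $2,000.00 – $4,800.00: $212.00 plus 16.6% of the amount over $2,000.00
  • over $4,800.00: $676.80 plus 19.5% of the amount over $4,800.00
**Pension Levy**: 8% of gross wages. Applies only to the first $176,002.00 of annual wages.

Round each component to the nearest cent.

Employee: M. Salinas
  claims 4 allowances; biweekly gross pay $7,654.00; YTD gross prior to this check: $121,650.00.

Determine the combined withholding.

Income Tax: taxable = $7,654.00 − 4×$100.00 = $7,254.00
  $676.80 + 19.5% × ($7,254.00 − $4,800.00) = $676.80 + 19.5% × $2,454.00 = $1,155.33
Pension Levy: 8% × $7,654.00 = $612.32
Total: $1,155.33 + $612.32 = $1,767.65

$1,767.65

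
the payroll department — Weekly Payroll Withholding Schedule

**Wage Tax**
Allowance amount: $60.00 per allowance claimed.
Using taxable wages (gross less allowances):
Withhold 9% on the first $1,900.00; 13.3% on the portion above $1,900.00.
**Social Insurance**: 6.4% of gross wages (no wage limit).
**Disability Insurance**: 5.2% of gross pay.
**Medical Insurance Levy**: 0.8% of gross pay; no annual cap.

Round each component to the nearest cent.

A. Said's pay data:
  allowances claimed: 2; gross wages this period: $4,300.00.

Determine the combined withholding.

$1,007.44

Wage Tax: taxable = $4,300.00 − 2×$60.00 = $4,180.00
  $171.00 + 13.3% × ($4,180.00 − $1,900.00) = $171.00 + 13.3% × $2,280.00 = $474.24
Social Insurance: 6.4% × $4,300.00 = $275.20
Disability Insurance: 5.2% × $4,300.00 = $223.60
Medical Insurance Levy: 0.8% × $4,300.00 = $34.40
Total: $474.24 + $275.20 + $223.60 + $34.40 = $1,007.44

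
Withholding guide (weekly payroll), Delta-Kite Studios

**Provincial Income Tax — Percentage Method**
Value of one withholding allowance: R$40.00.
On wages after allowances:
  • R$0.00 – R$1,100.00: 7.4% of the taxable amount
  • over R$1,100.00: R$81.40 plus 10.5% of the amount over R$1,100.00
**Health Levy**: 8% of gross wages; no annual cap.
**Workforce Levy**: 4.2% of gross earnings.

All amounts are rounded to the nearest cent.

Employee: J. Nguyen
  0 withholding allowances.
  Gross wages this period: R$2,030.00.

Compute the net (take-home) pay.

R$1,603.29

Provincial Income Tax: taxable = R$2,030.00
  R$81.40 + 10.5% × (R$2,030.00 − R$1,100.00) = R$81.40 + 10.5% × R$930.00 = R$179.05
Health Levy: 8% × R$2,030.00 = R$162.40
Workforce Levy: 4.2% × R$2,030.00 = R$85.26
Total withheld: R$179.05 + R$162.40 + R$85.26 = R$426.71
Net pay: R$2,030.00 − R$426.71 = R$1,603.29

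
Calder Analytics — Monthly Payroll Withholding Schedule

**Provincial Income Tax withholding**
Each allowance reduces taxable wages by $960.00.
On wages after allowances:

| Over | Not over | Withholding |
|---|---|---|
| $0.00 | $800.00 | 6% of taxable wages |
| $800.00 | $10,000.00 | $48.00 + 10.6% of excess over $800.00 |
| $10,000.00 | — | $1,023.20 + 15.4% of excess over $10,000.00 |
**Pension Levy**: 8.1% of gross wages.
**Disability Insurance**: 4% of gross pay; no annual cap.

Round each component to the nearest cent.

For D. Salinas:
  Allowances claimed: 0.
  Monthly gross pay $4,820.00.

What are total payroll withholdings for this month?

Provincial Income Tax: taxable = $4,820.00
  $48.00 + 10.6% × ($4,820.00 − $800.00) = $48.00 + 10.6% × $4,020.00 = $474.12
Pension Levy: 8.1% × $4,820.00 = $390.42
Disability Insurance: 4% × $4,820.00 = $192.80
Total: $474.12 + $390.42 + $192.80 = $1,057.34

$1,057.34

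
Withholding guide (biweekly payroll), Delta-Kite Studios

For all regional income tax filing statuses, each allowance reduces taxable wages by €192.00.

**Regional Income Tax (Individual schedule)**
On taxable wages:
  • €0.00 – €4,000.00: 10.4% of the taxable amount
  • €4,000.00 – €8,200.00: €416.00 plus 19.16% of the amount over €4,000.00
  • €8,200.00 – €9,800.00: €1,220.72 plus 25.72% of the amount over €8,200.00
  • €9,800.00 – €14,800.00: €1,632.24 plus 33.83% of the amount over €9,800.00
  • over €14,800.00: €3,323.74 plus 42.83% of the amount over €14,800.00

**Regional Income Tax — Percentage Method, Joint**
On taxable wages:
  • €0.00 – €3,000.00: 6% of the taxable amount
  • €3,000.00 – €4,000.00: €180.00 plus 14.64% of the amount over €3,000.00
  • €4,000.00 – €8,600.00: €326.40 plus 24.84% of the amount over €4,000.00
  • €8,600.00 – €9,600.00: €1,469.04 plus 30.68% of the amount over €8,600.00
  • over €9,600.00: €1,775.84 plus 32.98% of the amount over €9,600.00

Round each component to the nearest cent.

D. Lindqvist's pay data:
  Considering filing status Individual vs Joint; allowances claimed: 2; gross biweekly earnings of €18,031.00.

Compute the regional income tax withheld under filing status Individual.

€4,543.11

Regional Income Tax (Individual): taxable = €18,031.00 − 2×€192.00 = €17,647.00
  €3,323.74 + 42.83% × (€17,647.00 − €14,800.00) = €3,323.74 + 42.83% × €2,847.00 = €4,543.11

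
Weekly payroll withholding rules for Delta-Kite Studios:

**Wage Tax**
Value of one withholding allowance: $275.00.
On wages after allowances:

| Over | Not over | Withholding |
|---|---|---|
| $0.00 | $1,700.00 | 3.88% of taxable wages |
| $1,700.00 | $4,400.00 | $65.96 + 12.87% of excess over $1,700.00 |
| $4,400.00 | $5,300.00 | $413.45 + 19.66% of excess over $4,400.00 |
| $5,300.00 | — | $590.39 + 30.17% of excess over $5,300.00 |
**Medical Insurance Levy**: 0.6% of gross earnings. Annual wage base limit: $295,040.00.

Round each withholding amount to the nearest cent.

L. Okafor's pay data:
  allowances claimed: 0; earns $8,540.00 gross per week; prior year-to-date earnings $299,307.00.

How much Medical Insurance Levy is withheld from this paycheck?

$0.00

Medical Insurance Levy: YTD $299,307.00 ≥ cap $295,040.00 → $0.00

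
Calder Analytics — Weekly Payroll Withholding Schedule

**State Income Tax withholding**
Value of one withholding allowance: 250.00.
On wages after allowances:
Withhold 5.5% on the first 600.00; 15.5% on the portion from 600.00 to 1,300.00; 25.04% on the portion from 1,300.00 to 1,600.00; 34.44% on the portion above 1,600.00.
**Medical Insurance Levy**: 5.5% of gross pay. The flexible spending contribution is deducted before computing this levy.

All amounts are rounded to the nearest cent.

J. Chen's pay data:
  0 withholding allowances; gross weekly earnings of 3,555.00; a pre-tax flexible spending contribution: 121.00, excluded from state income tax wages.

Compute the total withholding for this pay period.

State Income Tax: taxable = 3,555.00 − 121.00 = 3,434.00
  216.62 + 34.44% × (3,434.00 − 1,600.00) = 216.62 + 34.44% × 1,834.00 = 848.25
Medical Insurance Levy: 5.5% × 3,434.00 = 188.87
Total: 848.25 + 188.87 = 1,037.12

1,037.12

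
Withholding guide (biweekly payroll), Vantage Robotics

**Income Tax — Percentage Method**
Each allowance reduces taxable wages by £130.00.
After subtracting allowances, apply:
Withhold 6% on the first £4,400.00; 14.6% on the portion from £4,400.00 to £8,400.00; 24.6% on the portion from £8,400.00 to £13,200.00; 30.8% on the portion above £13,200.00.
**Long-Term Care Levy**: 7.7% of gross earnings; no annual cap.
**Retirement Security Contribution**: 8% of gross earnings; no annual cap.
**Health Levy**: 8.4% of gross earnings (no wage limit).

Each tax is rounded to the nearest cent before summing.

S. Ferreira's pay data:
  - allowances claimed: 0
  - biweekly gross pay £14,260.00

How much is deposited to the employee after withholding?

Income Tax: taxable = £14,260.00
  £2,028.80 + 30.8% × (£14,260.00 − £13,200.00) = £2,028.80 + 30.8% × £1,060.00 = £2,355.28
Long-Term Care Levy: 7.7% × £14,260.00 = £1,098.02
Retirement Security Contribution: 8% × £14,260.00 = £1,140.80
Health Levy: 8.4% × £14,260.00 = £1,197.84
Total withheld: £2,355.28 + £1,098.02 + £1,140.80 + £1,197.84 = £5,791.94
Net pay: £14,260.00 − £5,791.94 = £8,468.06

£8,468.06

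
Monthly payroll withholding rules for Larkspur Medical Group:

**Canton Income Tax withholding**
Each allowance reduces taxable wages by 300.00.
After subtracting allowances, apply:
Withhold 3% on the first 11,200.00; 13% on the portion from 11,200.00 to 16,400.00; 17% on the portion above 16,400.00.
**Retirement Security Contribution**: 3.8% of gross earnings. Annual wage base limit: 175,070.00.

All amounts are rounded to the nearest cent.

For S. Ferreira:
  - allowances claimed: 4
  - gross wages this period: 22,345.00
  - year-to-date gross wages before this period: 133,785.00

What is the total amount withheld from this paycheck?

2,667.76

Canton Income Tax: taxable = 22,345.00 − 4×300.00 = 21,145.00
  1,012.00 + 17% × (21,145.00 − 16,400.00) = 1,012.00 + 17% × 4,745.00 = 1,818.65
Retirement Security Contribution: 3.8% × 22,345.00 = 849.11
Total: 1,818.65 + 849.11 = 2,667.76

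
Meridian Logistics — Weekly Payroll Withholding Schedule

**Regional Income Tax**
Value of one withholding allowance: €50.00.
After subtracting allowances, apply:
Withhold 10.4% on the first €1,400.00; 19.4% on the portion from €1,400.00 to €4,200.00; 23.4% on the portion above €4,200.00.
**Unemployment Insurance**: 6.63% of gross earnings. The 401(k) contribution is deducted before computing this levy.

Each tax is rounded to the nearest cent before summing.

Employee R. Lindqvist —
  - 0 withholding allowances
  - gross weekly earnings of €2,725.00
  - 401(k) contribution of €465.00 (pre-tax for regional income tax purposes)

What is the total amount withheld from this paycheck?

€462.28

Regional Income Tax: taxable = €2,725.00 − €465.00 = €2,260.00
  €145.60 + 19.4% × (€2,260.00 − €1,400.00) = €145.60 + 19.4% × €860.00 = €312.44
Unemployment Insurance: 6.63% × €2,260.00 = €149.84
Total: €312.44 + €149.84 = €462.28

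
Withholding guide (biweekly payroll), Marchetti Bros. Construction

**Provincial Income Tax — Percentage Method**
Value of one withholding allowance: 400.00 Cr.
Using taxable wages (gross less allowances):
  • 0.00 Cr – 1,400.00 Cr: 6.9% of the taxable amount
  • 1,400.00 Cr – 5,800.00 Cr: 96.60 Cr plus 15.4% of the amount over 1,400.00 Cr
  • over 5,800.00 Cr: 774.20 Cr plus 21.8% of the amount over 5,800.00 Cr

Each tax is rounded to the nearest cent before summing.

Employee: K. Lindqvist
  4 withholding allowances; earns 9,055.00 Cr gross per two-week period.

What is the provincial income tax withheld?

Provincial Income Tax: taxable = 9,055.00 Cr − 4×400.00 Cr = 7,455.00 Cr
  774.20 Cr + 21.8% × (7,455.00 Cr − 5,800.00 Cr) = 774.20 Cr + 21.8% × 1,655.00 Cr = 1,134.99 Cr

1,134.99 Cr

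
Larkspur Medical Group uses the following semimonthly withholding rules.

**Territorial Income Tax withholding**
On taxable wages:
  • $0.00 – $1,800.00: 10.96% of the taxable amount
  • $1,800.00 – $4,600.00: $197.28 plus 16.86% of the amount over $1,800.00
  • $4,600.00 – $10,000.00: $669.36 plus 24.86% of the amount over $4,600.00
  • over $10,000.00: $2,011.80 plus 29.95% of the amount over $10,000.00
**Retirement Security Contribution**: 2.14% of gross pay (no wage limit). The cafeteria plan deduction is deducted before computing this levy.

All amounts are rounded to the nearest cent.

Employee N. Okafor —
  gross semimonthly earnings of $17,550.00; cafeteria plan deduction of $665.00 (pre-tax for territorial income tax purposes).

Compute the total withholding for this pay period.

$4,435.20

Territorial Income Tax: taxable = $17,550.00 − $665.00 = $16,885.00
  $2,011.80 + 29.95% × ($16,885.00 − $10,000.00) = $2,011.80 + 29.95% × $6,885.00 = $4,073.86
Retirement Security Contribution: 2.14% × $16,885.00 = $361.34
Total: $4,073.86 + $361.34 = $4,435.20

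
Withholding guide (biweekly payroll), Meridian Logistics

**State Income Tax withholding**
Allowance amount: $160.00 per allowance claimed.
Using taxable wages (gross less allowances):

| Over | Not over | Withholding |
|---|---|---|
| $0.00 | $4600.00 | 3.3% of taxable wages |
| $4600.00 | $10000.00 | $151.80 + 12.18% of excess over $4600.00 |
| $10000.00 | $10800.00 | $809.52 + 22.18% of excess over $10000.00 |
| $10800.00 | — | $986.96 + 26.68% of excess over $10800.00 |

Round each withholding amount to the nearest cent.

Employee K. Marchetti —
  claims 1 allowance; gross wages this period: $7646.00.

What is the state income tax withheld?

State Income Tax: taxable = $7646.00 − 1×$160.00 = $7486.00
  $151.80 + 12.18% × ($7486.00 − $4600.00) = $151.80 + 12.18% × $2886.00 = $503.31

$503.31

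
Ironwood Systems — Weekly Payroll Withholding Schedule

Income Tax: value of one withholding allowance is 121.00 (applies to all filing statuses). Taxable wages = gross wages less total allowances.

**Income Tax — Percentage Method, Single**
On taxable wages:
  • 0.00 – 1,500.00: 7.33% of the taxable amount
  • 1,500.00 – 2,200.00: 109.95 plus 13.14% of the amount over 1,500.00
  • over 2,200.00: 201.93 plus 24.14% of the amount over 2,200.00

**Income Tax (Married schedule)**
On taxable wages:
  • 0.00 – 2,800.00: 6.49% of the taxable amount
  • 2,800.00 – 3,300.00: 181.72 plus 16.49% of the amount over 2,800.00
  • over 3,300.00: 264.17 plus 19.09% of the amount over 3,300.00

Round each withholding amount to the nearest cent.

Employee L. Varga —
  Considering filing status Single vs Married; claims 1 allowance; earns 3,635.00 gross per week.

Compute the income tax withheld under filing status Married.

Income Tax (Married): taxable = 3,635.00 − 1×121.00 = 3,514.00
  264.17 + 19.09% × (3,514.00 − 3,300.00) = 264.17 + 19.09% × 214.00 = 305.02

305.02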